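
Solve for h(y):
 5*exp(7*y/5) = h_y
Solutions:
 h(y) = C1 + 25*exp(7*y/5)/7


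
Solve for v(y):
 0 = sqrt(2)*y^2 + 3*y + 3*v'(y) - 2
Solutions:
 v(y) = C1 - sqrt(2)*y^3/9 - y^2/2 + 2*y/3


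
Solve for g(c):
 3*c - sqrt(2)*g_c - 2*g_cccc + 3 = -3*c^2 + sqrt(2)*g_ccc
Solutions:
 g(c) = C1 + C2*exp(c*(-2*sqrt(2) + (3*sqrt(174)/4 + 7*sqrt(2))^(-1/3) + 2*(3*sqrt(174)/4 + 7*sqrt(2))^(1/3))/12)*sin(sqrt(3)*c*(-2*(3*sqrt(174)/4 + 7*sqrt(2))^(1/3) + (3*sqrt(174)/4 + 7*sqrt(2))^(-1/3))/12) + C3*exp(c*(-2*sqrt(2) + (3*sqrt(174)/4 + 7*sqrt(2))^(-1/3) + 2*(3*sqrt(174)/4 + 7*sqrt(2))^(1/3))/12)*cos(sqrt(3)*c*(-2*(3*sqrt(174)/4 + 7*sqrt(2))^(1/3) + (3*sqrt(174)/4 + 7*sqrt(2))^(-1/3))/12) + C4*exp(-c*((3*sqrt(174)/4 + 7*sqrt(2))^(-1/3) + sqrt(2) + 2*(3*sqrt(174)/4 + 7*sqrt(2))^(1/3))/6) + sqrt(2)*c^3/2 + 3*sqrt(2)*c^2/4 - 3*sqrt(2)*c/2


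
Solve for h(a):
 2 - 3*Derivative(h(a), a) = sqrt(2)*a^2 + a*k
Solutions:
 h(a) = C1 - sqrt(2)*a^3/9 - a^2*k/6 + 2*a/3


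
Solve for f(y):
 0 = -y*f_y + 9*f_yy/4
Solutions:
 f(y) = C1 + C2*erfi(sqrt(2)*y/3)


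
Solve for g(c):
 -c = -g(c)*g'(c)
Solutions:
 g(c) = -sqrt(C1 + c^2)
 g(c) = sqrt(C1 + c^2)


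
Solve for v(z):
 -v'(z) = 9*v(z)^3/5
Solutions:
 v(z) = -sqrt(10)*sqrt(-1/(C1 - 9*z))/2
 v(z) = sqrt(10)*sqrt(-1/(C1 - 9*z))/2


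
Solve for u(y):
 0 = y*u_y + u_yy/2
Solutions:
 u(y) = C1 + C2*erf(y)


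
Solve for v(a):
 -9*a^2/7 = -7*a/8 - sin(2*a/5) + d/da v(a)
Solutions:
 v(a) = C1 - 3*a^3/7 + 7*a^2/16 - 5*cos(2*a/5)/2


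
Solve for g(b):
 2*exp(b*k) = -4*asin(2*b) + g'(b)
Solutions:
 g(b) = C1 + 4*b*asin(2*b) + 2*sqrt(1 - 4*b^2) + 2*Piecewise((exp(b*k)/k, Ne(k, 0)), (b, True))


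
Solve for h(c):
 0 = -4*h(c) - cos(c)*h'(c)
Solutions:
 h(c) = C1*(sin(c)^2 - 2*sin(c) + 1)/(sin(c)^2 + 2*sin(c) + 1)


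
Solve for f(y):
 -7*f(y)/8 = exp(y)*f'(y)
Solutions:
 f(y) = C1*exp(7*exp(-y)/8)


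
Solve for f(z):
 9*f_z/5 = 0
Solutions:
 f(z) = C1


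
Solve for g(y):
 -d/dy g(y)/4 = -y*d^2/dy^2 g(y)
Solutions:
 g(y) = C1 + C2*y^(5/4)


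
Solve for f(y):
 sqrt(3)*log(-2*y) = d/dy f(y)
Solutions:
 f(y) = C1 + sqrt(3)*y*log(-y) + sqrt(3)*y*(-1 + log(2))


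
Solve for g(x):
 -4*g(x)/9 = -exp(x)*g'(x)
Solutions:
 g(x) = C1*exp(-4*exp(-x)/9)


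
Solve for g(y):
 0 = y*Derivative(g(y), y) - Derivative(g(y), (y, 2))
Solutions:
 g(y) = C1 + C2*erfi(sqrt(2)*y/2)


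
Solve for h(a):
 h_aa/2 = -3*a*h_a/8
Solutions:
 h(a) = C1 + C2*erf(sqrt(6)*a/4)


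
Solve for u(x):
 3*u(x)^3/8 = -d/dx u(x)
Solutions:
 u(x) = -2*sqrt(-1/(C1 - 3*x))
 u(x) = 2*sqrt(-1/(C1 - 3*x))


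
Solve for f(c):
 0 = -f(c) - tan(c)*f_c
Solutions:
 f(c) = C1/sin(c)


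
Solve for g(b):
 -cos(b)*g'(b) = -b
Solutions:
 g(b) = C1 + Integral(b/cos(b), b)


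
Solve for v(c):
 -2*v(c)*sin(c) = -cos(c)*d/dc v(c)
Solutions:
 v(c) = C1/cos(c)^2


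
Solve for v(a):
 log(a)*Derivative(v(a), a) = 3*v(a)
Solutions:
 v(a) = C1*exp(3*li(a))


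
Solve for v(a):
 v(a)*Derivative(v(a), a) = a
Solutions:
 v(a) = -sqrt(C1 + a^2)
 v(a) = sqrt(C1 + a^2)


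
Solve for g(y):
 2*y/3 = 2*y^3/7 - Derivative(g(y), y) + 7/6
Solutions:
 g(y) = C1 + y^4/14 - y^2/3 + 7*y/6


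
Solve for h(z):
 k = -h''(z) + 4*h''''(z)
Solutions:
 h(z) = C1 + C2*z + C3*exp(-z/2) + C4*exp(z/2) - k*z^2/2


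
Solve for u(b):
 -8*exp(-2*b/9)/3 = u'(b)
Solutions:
 u(b) = C1 + 12*exp(-2*b/9)


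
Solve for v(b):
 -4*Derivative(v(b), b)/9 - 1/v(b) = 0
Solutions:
 v(b) = -sqrt(C1 - 18*b)/2
 v(b) = sqrt(C1 - 18*b)/2


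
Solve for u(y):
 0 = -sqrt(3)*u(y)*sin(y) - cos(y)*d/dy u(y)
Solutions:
 u(y) = C1*cos(y)^(sqrt(3))


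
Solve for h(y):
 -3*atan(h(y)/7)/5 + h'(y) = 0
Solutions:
 Integral(1/atan(_y/7), (_y, h(y))) = C1 + 3*y/5


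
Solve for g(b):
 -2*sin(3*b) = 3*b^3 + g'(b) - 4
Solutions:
 g(b) = C1 - 3*b^4/4 + 4*b + 2*cos(3*b)/3


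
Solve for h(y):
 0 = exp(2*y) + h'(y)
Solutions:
 h(y) = C1 - exp(2*y)/2


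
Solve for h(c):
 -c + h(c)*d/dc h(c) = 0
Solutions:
 h(c) = -sqrt(C1 + c^2)
 h(c) = sqrt(C1 + c^2)


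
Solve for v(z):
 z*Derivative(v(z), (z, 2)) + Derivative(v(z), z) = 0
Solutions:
 v(z) = C1 + C2*log(z)


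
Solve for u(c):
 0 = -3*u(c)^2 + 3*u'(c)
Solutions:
 u(c) = -1/(C1 + c)


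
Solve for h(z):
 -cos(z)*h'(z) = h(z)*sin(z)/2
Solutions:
 h(z) = C1*sqrt(cos(z))


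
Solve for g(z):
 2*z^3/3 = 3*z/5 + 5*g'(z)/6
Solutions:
 g(z) = C1 + z^4/5 - 9*z^2/25


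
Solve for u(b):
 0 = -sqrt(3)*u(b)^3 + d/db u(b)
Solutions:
 u(b) = -sqrt(2)*sqrt(-1/(C1 + sqrt(3)*b))/2
 u(b) = sqrt(2)*sqrt(-1/(C1 + sqrt(3)*b))/2


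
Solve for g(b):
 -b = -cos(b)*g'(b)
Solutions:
 g(b) = C1 + Integral(b/cos(b), b)


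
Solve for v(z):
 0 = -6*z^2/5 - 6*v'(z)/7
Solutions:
 v(z) = C1 - 7*z^3/15


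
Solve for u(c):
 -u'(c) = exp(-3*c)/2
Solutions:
 u(c) = C1 + exp(-3*c)/6


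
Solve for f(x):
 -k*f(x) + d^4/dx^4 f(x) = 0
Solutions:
 f(x) = C1*exp(-k^(1/4)*x) + C2*exp(k^(1/4)*x) + C3*exp(-I*k^(1/4)*x) + C4*exp(I*k^(1/4)*x)


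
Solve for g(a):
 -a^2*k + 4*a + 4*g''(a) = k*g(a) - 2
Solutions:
 g(a) = C1*exp(-a*sqrt(k)/2) + C2*exp(a*sqrt(k)/2) - a^2 + 4*a/k - 6/k


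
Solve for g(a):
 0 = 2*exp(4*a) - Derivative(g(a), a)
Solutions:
 g(a) = C1 + exp(4*a)/2


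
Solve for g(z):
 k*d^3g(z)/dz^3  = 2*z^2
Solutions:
 g(z) = C1 + C2*z + C3*z^2 + z^5/(30*k)


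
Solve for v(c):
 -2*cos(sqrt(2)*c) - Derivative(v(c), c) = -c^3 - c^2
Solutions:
 v(c) = C1 + c^4/4 + c^3/3 - sqrt(2)*sin(sqrt(2)*c)


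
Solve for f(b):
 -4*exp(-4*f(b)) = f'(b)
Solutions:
 f(b) = log(-I*(C1 - 16*b)^(1/4))
 f(b) = log(I*(C1 - 16*b)^(1/4))
 f(b) = log(-(C1 - 16*b)^(1/4))
 f(b) = log(C1 - 16*b)/4


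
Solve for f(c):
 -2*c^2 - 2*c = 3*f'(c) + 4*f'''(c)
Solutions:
 f(c) = C1 + C2*sin(sqrt(3)*c/2) + C3*cos(sqrt(3)*c/2) - 2*c^3/9 - c^2/3 + 16*c/9


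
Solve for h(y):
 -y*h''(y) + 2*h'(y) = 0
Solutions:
 h(y) = C1 + C2*y^3


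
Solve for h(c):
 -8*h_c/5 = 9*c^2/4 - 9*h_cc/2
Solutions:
 h(c) = C1 + C2*exp(16*c/45) - 15*c^3/32 - 2025*c^2/512 - 91125*c/4096


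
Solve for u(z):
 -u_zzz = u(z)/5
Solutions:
 u(z) = C3*exp(-5^(2/3)*z/5) + (C1*sin(sqrt(3)*5^(2/3)*z/10) + C2*cos(sqrt(3)*5^(2/3)*z/10))*exp(5^(2/3)*z/10)


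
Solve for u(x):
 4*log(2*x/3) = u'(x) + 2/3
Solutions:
 u(x) = C1 + 4*x*log(x) - 14*x/3 + x*log(16/81)


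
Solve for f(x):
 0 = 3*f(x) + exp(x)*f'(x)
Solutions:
 f(x) = C1*exp(3*exp(-x))


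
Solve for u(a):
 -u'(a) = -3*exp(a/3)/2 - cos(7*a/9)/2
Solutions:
 u(a) = C1 + 9*exp(a/3)/2 + 9*sin(7*a/9)/14


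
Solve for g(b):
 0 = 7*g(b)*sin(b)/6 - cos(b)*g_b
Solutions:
 g(b) = C1/cos(b)^(7/6)


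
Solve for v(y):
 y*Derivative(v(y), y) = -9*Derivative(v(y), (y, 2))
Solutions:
 v(y) = C1 + C2*erf(sqrt(2)*y/6)


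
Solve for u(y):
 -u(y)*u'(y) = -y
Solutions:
 u(y) = -sqrt(C1 + y^2)
 u(y) = sqrt(C1 + y^2)


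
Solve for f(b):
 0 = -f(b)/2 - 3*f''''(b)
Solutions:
 f(b) = (C1*sin(2^(1/4)*3^(3/4)*b/6) + C2*cos(2^(1/4)*3^(3/4)*b/6))*exp(-2^(1/4)*3^(3/4)*b/6) + (C3*sin(2^(1/4)*3^(3/4)*b/6) + C4*cos(2^(1/4)*3^(3/4)*b/6))*exp(2^(1/4)*3^(3/4)*b/6)


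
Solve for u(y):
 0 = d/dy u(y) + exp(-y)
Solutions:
 u(y) = C1 + exp(-y)


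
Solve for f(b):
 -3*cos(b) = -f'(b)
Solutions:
 f(b) = C1 + 3*sin(b)


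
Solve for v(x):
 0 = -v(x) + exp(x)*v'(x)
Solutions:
 v(x) = C1*exp(-exp(-x))


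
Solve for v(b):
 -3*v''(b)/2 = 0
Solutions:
 v(b) = C1 + C2*b


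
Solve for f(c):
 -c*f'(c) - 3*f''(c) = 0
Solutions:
 f(c) = C1 + C2*erf(sqrt(6)*c/6)


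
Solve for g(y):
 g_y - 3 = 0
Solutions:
 g(y) = C1 + 3*y


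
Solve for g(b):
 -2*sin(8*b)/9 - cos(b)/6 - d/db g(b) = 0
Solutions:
 g(b) = C1 - sin(b)/6 + cos(8*b)/36


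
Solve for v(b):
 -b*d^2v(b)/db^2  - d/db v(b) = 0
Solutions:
 v(b) = C1 + C2*log(b)


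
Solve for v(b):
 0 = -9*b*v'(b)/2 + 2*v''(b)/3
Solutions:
 v(b) = C1 + C2*erfi(3*sqrt(6)*b/4)


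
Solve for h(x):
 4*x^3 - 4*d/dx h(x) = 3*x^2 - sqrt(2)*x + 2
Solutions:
 h(x) = C1 + x^4/4 - x^3/4 + sqrt(2)*x^2/8 - x/2


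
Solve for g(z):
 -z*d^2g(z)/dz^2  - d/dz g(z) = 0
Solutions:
 g(z) = C1 + C2*log(z)


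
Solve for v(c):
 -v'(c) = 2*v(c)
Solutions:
 v(c) = C1*exp(-2*c)


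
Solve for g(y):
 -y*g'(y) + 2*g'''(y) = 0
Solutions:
 g(y) = C1 + Integral(C2*airyai(2^(2/3)*y/2) + C3*airybi(2^(2/3)*y/2), y)


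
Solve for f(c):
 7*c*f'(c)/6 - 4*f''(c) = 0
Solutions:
 f(c) = C1 + C2*erfi(sqrt(21)*c/12)


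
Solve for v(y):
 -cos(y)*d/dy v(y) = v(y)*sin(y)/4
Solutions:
 v(y) = C1*cos(y)^(1/4)


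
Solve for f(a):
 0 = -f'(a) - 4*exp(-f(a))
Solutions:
 f(a) = log(C1 - 4*a)


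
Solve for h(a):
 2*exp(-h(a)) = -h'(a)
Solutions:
 h(a) = log(C1 - 2*a)


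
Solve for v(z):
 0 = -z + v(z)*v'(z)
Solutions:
 v(z) = -sqrt(C1 + z^2)
 v(z) = sqrt(C1 + z^2)


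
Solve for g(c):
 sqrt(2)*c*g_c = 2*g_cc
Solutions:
 g(c) = C1 + C2*erfi(2^(1/4)*c/2)


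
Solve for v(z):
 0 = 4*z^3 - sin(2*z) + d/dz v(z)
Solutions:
 v(z) = C1 - z^4 - cos(2*z)/2


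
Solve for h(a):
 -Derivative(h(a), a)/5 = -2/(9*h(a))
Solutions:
 h(a) = -sqrt(C1 + 20*a)/3
 h(a) = sqrt(C1 + 20*a)/3


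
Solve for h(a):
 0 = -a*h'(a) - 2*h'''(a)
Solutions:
 h(a) = C1 + Integral(C2*airyai(-2^(2/3)*a/2) + C3*airybi(-2^(2/3)*a/2), a)


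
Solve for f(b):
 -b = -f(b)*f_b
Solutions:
 f(b) = -sqrt(C1 + b^2)
 f(b) = sqrt(C1 + b^2)


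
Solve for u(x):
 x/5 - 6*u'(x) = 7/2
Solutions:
 u(x) = C1 + x^2/60 - 7*x/12


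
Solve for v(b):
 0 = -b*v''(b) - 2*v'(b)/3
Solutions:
 v(b) = C1 + C2*b^(1/3)


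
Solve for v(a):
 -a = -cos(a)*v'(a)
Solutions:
 v(a) = C1 + Integral(a/cos(a), a)


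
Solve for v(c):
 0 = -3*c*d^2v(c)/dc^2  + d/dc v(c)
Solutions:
 v(c) = C1 + C2*c^(4/3)


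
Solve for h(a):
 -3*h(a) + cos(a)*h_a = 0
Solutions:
 h(a) = C1*(sin(a) + 1)^(3/2)/(sin(a) - 1)^(3/2)


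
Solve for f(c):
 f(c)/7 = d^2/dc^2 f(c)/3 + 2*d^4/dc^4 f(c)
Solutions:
 f(c) = C1*exp(-sqrt(21)*c*sqrt(-7 + sqrt(553))/42) + C2*exp(sqrt(21)*c*sqrt(-7 + sqrt(553))/42) + C3*sin(sqrt(21)*c*sqrt(7 + sqrt(553))/42) + C4*cos(sqrt(21)*c*sqrt(7 + sqrt(553))/42)


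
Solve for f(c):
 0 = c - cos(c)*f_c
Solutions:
 f(c) = C1 + Integral(c/cos(c), c)


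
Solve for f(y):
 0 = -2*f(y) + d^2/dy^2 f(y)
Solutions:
 f(y) = C1*exp(-sqrt(2)*y) + C2*exp(sqrt(2)*y)


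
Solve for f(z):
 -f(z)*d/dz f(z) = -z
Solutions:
 f(z) = -sqrt(C1 + z^2)
 f(z) = sqrt(C1 + z^2)


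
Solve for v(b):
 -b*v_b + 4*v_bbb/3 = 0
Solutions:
 v(b) = C1 + Integral(C2*airyai(6^(1/3)*b/2) + C3*airybi(6^(1/3)*b/2), b)


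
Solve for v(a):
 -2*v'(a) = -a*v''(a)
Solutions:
 v(a) = C1 + C2*a^3


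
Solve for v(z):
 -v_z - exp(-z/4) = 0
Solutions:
 v(z) = C1 + 4*exp(-z/4)


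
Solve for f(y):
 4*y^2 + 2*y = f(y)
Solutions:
 f(y) = 2*y*(2*y + 1)


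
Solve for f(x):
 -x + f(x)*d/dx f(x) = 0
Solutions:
 f(x) = -sqrt(C1 + x^2)
 f(x) = sqrt(C1 + x^2)


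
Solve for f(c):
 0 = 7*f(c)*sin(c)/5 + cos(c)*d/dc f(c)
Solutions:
 f(c) = C1*cos(c)^(7/5)


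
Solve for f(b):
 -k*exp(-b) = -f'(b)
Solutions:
 f(b) = C1 - k*exp(-b)


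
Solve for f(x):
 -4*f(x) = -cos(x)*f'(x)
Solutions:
 f(x) = C1*(sin(x)^2 + 2*sin(x) + 1)/(sin(x)^2 - 2*sin(x) + 1)


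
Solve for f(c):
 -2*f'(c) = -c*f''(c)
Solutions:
 f(c) = C1 + C2*c^3


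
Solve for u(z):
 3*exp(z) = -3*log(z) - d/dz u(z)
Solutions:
 u(z) = C1 - 3*z*log(z) + 3*z - 3*exp(z)


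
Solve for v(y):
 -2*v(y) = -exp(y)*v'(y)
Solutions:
 v(y) = C1*exp(-2*exp(-y))


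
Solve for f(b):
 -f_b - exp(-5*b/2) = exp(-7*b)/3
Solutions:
 f(b) = C1 + exp(-7*b)/21 + 2*exp(-5*b/2)/5


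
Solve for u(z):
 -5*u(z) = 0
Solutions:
 u(z) = 0


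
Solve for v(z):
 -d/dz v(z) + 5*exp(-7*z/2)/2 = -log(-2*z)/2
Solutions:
 v(z) = C1 + z*log(-z)/2 + z*(-1 + log(2))/2 - 5*exp(-7*z/2)/7


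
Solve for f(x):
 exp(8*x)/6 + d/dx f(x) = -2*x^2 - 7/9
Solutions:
 f(x) = C1 - 2*x^3/3 - 7*x/9 - exp(8*x)/48


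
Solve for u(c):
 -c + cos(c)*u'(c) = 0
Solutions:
 u(c) = C1 + Integral(c/cos(c), c)


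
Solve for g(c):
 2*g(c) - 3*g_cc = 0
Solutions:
 g(c) = C1*exp(-sqrt(6)*c/3) + C2*exp(sqrt(6)*c/3)


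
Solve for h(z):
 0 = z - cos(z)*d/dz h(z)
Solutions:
 h(z) = C1 + Integral(z/cos(z), z)


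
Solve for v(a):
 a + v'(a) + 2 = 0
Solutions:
 v(a) = C1 - a^2/2 - 2*a


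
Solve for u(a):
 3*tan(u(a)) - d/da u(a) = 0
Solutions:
 u(a) = pi - asin(C1*exp(3*a))
 u(a) = asin(C1*exp(3*a))


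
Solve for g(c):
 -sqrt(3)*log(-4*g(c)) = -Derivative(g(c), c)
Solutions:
 -sqrt(3)*Integral(1/(log(-_y) + 2*log(2)), (_y, g(c)))/3 = C1 - c


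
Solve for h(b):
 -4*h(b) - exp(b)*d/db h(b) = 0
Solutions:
 h(b) = C1*exp(4*exp(-b))


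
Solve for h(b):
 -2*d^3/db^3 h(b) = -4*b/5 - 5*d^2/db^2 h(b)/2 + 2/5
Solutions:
 h(b) = C1 + C2*b + C3*exp(5*b/4) - 4*b^3/75 - 6*b^2/125


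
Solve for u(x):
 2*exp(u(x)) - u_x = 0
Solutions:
 u(x) = log(-1/(C1 + 2*x))


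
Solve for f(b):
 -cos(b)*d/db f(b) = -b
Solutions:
 f(b) = C1 + Integral(b/cos(b), b)


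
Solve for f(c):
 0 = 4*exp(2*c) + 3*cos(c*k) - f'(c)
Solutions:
 f(c) = C1 + 2*exp(2*c) + 3*sin(c*k)/k


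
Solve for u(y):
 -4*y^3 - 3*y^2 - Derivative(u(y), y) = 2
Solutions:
 u(y) = C1 - y^4 - y^3 - 2*y


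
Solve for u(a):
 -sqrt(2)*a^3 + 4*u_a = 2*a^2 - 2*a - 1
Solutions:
 u(a) = C1 + sqrt(2)*a^4/16 + a^3/6 - a^2/4 - a/4


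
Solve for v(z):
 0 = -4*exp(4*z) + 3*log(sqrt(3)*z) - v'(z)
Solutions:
 v(z) = C1 + 3*z*log(z) + z*(-3 + 3*log(3)/2) - exp(4*z)


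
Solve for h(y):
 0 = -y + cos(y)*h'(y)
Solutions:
 h(y) = C1 + Integral(y/cos(y), y)


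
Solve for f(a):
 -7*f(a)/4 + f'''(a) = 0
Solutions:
 f(a) = C3*exp(14^(1/3)*a/2) + (C1*sin(14^(1/3)*sqrt(3)*a/4) + C2*cos(14^(1/3)*sqrt(3)*a/4))*exp(-14^(1/3)*a/4)


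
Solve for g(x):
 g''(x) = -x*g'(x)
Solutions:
 g(x) = C1 + C2*erf(sqrt(2)*x/2)


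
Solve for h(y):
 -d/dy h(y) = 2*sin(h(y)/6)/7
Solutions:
 2*y/7 + 3*log(cos(h(y)/6) - 1) - 3*log(cos(h(y)/6) + 1) = C1


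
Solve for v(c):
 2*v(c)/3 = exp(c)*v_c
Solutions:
 v(c) = C1*exp(-2*exp(-c)/3)


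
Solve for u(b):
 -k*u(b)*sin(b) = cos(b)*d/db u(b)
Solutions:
 u(b) = C1*exp(k*log(cos(b)))


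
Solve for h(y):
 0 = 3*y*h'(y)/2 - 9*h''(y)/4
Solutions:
 h(y) = C1 + C2*erfi(sqrt(3)*y/3)


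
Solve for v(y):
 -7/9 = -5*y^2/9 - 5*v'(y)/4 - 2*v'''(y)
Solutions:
 v(y) = C1 + C2*sin(sqrt(10)*y/4) + C3*cos(sqrt(10)*y/4) - 4*y^3/27 + 92*y/45


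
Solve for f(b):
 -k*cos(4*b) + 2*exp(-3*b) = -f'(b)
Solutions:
 f(b) = C1 + k*sin(4*b)/4 + 2*exp(-3*b)/3


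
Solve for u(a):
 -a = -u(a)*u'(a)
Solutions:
 u(a) = -sqrt(C1 + a^2)
 u(a) = sqrt(C1 + a^2)


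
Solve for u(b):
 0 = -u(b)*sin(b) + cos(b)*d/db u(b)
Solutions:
 u(b) = C1/cos(b)


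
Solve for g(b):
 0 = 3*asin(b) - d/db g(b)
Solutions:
 g(b) = C1 + 3*b*asin(b) + 3*sqrt(1 - b^2)


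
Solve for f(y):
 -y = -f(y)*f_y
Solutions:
 f(y) = -sqrt(C1 + y^2)
 f(y) = sqrt(C1 + y^2)


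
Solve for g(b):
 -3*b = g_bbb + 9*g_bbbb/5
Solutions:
 g(b) = C1 + C2*b + C3*b^2 + C4*exp(-5*b/9) - b^4/8 + 9*b^3/10


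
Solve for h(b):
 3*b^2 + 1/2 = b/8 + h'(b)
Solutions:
 h(b) = C1 + b^3 - b^2/16 + b/2


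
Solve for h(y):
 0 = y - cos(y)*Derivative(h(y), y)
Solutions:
 h(y) = C1 + Integral(y/cos(y), y)


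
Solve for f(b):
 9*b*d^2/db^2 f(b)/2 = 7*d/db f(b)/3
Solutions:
 f(b) = C1 + C2*b^(41/27)


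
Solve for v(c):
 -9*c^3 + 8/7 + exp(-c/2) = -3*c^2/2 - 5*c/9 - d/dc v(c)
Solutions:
 v(c) = C1 + 9*c^4/4 - c^3/2 - 5*c^2/18 - 8*c/7 + 2*exp(-c/2)


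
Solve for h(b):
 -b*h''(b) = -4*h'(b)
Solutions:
 h(b) = C1 + C2*b^5


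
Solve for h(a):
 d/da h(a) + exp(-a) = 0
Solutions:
 h(a) = C1 + exp(-a)


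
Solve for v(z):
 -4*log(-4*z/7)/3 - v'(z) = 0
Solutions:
 v(z) = C1 - 4*z*log(-z)/3 + 4*z*(-2*log(2) + 1 + log(7))/3


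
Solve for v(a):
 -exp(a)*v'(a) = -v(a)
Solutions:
 v(a) = C1*exp(-exp(-a))


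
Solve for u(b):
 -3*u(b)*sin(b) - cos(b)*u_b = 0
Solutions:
 u(b) = C1*cos(b)^3


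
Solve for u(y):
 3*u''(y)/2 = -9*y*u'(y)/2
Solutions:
 u(y) = C1 + C2*erf(sqrt(6)*y/2)


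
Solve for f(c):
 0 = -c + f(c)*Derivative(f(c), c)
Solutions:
 f(c) = -sqrt(C1 + c^2)
 f(c) = sqrt(C1 + c^2)


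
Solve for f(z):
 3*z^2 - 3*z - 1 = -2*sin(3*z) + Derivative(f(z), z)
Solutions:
 f(z) = C1 + z^3 - 3*z^2/2 - z - 2*cos(3*z)/3


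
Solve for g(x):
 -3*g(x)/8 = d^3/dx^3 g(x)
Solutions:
 g(x) = C3*exp(-3^(1/3)*x/2) + (C1*sin(3^(5/6)*x/4) + C2*cos(3^(5/6)*x/4))*exp(3^(1/3)*x/4)


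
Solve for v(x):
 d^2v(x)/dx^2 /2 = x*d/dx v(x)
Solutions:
 v(x) = C1 + C2*erfi(x)


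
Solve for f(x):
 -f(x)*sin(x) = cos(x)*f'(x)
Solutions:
 f(x) = C1*cos(x)


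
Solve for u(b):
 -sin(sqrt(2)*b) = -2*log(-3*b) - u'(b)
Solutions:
 u(b) = C1 - 2*b*log(-b) - 2*b*log(3) + 2*b - sqrt(2)*cos(sqrt(2)*b)/2


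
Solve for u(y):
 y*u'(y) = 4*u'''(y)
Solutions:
 u(y) = C1 + Integral(C2*airyai(2^(1/3)*y/2) + C3*airybi(2^(1/3)*y/2), y)


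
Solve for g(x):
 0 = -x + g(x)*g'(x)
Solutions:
 g(x) = -sqrt(C1 + x^2)
 g(x) = sqrt(C1 + x^2)


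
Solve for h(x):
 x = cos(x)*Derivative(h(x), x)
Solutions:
 h(x) = C1 + Integral(x/cos(x), x)


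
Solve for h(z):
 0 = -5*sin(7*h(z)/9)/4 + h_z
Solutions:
 -5*z/4 + 9*log(cos(7*h(z)/9) - 1)/14 - 9*log(cos(7*h(z)/9) + 1)/14 = C1


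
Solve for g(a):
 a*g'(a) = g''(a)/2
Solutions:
 g(a) = C1 + C2*erfi(a)


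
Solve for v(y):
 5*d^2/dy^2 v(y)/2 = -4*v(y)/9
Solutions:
 v(y) = C1*sin(2*sqrt(10)*y/15) + C2*cos(2*sqrt(10)*y/15)


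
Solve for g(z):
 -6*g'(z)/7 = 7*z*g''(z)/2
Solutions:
 g(z) = C1 + C2*z^(37/49)


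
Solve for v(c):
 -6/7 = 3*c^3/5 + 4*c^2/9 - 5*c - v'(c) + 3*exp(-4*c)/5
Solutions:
 v(c) = C1 + 3*c^4/20 + 4*c^3/27 - 5*c^2/2 + 6*c/7 - 3*exp(-4*c)/20


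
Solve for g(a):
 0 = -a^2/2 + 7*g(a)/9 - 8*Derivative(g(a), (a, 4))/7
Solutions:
 g(a) = C1*exp(-2^(1/4)*sqrt(21)*a/6) + C2*exp(2^(1/4)*sqrt(21)*a/6) + C3*sin(2^(1/4)*sqrt(21)*a/6) + C4*cos(2^(1/4)*sqrt(21)*a/6) + 9*a^2/14


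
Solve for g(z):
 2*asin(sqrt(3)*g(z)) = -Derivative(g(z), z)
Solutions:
 Integral(1/asin(sqrt(3)*_y), (_y, g(z))) = C1 - 2*z


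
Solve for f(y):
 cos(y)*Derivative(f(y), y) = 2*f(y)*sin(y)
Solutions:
 f(y) = C1/cos(y)^2


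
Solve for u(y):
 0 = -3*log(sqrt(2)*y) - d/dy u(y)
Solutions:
 u(y) = C1 - 3*y*log(y) - 3*y*log(2)/2 + 3*y


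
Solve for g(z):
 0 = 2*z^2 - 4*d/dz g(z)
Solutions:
 g(z) = C1 + z^3/6


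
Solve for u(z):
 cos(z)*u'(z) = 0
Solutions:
 u(z) = C1


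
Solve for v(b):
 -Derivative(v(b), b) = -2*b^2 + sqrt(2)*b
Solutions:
 v(b) = C1 + 2*b^3/3 - sqrt(2)*b^2/2


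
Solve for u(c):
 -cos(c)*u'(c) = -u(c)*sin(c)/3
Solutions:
 u(c) = C1/cos(c)^(1/3)


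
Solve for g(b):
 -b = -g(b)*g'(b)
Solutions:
 g(b) = -sqrt(C1 + b^2)
 g(b) = sqrt(C1 + b^2)


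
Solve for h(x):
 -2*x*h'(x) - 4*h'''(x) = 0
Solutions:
 h(x) = C1 + Integral(C2*airyai(-2^(2/3)*x/2) + C3*airybi(-2^(2/3)*x/2), x)


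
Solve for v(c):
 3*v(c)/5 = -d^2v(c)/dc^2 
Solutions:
 v(c) = C1*sin(sqrt(15)*c/5) + C2*cos(sqrt(15)*c/5)


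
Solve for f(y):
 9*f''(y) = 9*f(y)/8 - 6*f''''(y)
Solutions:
 f(y) = C1*exp(-y*sqrt(-3 + 2*sqrt(3))/2) + C2*exp(y*sqrt(-3 + 2*sqrt(3))/2) + C3*sin(y*sqrt(3 + 2*sqrt(3))/2) + C4*cos(y*sqrt(3 + 2*sqrt(3))/2)


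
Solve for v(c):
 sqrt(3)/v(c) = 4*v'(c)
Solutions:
 v(c) = -sqrt(C1 + 2*sqrt(3)*c)/2
 v(c) = sqrt(C1 + 2*sqrt(3)*c)/2


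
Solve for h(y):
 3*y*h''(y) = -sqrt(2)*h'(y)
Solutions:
 h(y) = C1 + C2*y^(1 - sqrt(2)/3)


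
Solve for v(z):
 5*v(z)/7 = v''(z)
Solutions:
 v(z) = C1*exp(-sqrt(35)*z/7) + C2*exp(sqrt(35)*z/7)


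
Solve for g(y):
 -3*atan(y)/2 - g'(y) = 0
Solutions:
 g(y) = C1 - 3*y*atan(y)/2 + 3*log(y^2 + 1)/4


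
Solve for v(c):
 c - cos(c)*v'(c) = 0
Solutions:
 v(c) = C1 + Integral(c/cos(c), c)


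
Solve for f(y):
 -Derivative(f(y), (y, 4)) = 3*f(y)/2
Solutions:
 f(y) = (C1*sin(6^(1/4)*y/2) + C2*cos(6^(1/4)*y/2))*exp(-6^(1/4)*y/2) + (C3*sin(6^(1/4)*y/2) + C4*cos(6^(1/4)*y/2))*exp(6^(1/4)*y/2)


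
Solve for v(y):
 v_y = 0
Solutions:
 v(y) = C1


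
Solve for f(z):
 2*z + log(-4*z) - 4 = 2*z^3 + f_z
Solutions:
 f(z) = C1 - z^4/2 + z^2 + z*log(-z) + z*(-5 + 2*log(2))


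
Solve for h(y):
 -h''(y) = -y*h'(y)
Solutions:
 h(y) = C1 + C2*erfi(sqrt(2)*y/2)


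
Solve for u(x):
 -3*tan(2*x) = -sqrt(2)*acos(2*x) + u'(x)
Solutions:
 u(x) = C1 + sqrt(2)*(x*acos(2*x) - sqrt(1 - 4*x^2)/2) + 3*log(cos(2*x))/2


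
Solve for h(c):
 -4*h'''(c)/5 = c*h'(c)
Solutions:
 h(c) = C1 + Integral(C2*airyai(-10^(1/3)*c/2) + C3*airybi(-10^(1/3)*c/2), c)


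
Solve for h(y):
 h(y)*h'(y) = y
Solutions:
 h(y) = -sqrt(C1 + y^2)
 h(y) = sqrt(C1 + y^2)


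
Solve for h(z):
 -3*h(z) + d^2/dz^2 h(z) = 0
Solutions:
 h(z) = C1*exp(-sqrt(3)*z) + C2*exp(sqrt(3)*z)


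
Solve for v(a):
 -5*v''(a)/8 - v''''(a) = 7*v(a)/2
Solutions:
 v(a) = (C1*sin(2^(3/4)*7^(1/4)*a*cos(atan(sqrt(871)/5)/2)/2) + C2*cos(2^(3/4)*7^(1/4)*a*cos(atan(sqrt(871)/5)/2)/2))*exp(-2^(3/4)*7^(1/4)*a*sin(atan(sqrt(871)/5)/2)/2) + (C3*sin(2^(3/4)*7^(1/4)*a*cos(atan(sqrt(871)/5)/2)/2) + C4*cos(2^(3/4)*7^(1/4)*a*cos(atan(sqrt(871)/5)/2)/2))*exp(2^(3/4)*7^(1/4)*a*sin(atan(sqrt(871)/5)/2)/2)


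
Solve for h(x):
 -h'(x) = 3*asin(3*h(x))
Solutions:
 Integral(1/asin(3*_y), (_y, h(x))) = C1 - 3*x


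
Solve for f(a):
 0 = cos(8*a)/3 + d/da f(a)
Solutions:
 f(a) = C1 - sin(8*a)/24


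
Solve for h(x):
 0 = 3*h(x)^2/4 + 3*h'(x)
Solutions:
 h(x) = 4/(C1 + x)


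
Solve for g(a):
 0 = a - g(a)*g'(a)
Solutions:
 g(a) = -sqrt(C1 + a^2)
 g(a) = sqrt(C1 + a^2)


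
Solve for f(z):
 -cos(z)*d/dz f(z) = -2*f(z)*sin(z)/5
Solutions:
 f(z) = C1/cos(z)^(2/5)


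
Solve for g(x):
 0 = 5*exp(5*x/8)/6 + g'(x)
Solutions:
 g(x) = C1 - 4*exp(5*x/8)/3


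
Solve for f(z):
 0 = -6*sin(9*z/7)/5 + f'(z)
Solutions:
 f(z) = C1 - 14*cos(9*z/7)/15


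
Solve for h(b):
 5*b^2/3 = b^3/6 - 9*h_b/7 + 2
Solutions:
 h(b) = C1 + 7*b^4/216 - 35*b^3/81 + 14*b/9


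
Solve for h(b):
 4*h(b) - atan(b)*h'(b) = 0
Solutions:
 h(b) = C1*exp(4*Integral(1/atan(b), b))


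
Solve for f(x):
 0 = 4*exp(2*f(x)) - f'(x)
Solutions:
 f(x) = log(-sqrt(-1/(C1 + 4*x))) - log(2)/2
 f(x) = log(-1/(C1 + 4*x))/2 - log(2)/2


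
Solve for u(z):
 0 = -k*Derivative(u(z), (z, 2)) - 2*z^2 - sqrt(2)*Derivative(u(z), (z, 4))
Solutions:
 u(z) = C1 + C2*z + C3*exp(-2^(3/4)*z*sqrt(-k)/2) + C4*exp(2^(3/4)*z*sqrt(-k)/2) - z^4/(6*k) + 2*sqrt(2)*z^2/k^2


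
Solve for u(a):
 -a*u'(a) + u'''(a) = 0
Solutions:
 u(a) = C1 + Integral(C2*airyai(a) + C3*airybi(a), a)


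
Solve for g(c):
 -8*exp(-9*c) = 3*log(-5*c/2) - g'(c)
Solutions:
 g(c) = C1 + 3*c*log(-c) + 3*c*(-1 - log(2) + log(5)) - 8*exp(-9*c)/9


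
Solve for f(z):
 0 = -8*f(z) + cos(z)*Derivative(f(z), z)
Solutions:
 f(z) = C1*(sin(z)^4 + 4*sin(z)^3 + 6*sin(z)^2 + 4*sin(z) + 1)/(sin(z)^4 - 4*sin(z)^3 + 6*sin(z)^2 - 4*sin(z) + 1)


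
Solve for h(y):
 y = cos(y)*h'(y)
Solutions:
 h(y) = C1 + Integral(y/cos(y), y)


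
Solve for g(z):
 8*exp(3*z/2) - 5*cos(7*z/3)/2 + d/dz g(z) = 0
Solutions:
 g(z) = C1 - 16*exp(3*z/2)/3 + 15*sin(7*z/3)/14


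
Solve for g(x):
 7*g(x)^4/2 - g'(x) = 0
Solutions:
 g(x) = 2^(1/3)*(-1/(C1 + 21*x))^(1/3)
 g(x) = 2^(1/3)*(-1/(C1 + 7*x))^(1/3)*(-3^(2/3) - 3*3^(1/6)*I)/6
 g(x) = 2^(1/3)*(-1/(C1 + 7*x))^(1/3)*(-3^(2/3) + 3*3^(1/6)*I)/6


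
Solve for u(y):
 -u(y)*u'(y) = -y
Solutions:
 u(y) = -sqrt(C1 + y^2)
 u(y) = sqrt(C1 + y^2)


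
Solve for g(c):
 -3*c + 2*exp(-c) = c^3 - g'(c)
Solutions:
 g(c) = C1 + c^4/4 + 3*c^2/2 + 2*exp(-c)


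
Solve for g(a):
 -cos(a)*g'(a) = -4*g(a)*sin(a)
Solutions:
 g(a) = C1/cos(a)^4


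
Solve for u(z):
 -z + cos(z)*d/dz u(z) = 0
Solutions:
 u(z) = C1 + Integral(z/cos(z), z)


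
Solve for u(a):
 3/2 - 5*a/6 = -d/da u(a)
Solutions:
 u(a) = C1 + 5*a^2/12 - 3*a/2


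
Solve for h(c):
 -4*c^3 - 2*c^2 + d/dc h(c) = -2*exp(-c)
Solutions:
 h(c) = C1 + c^4 + 2*c^3/3 + 2*exp(-c)


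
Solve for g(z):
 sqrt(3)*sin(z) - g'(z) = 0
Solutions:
 g(z) = C1 - sqrt(3)*cos(z)


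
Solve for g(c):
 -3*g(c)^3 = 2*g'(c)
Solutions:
 g(c) = -sqrt(-1/(C1 - 3*c))
 g(c) = sqrt(-1/(C1 - 3*c))


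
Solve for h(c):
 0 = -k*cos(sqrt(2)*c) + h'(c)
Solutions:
 h(c) = C1 + sqrt(2)*k*sin(sqrt(2)*c)/2


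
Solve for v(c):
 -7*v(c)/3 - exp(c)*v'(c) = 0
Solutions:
 v(c) = C1*exp(7*exp(-c)/3)


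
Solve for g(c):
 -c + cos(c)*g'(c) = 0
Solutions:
 g(c) = C1 + Integral(c/cos(c), c)


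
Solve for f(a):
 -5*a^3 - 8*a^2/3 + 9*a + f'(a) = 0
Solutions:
 f(a) = C1 + 5*a^4/4 + 8*a^3/9 - 9*a^2/2


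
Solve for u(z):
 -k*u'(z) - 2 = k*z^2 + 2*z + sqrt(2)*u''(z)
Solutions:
 u(z) = C1 + C2*exp(-sqrt(2)*k*z/2) - z^3/3 - z^2/k + sqrt(2)*z^2/k - 2*z/k - 4*z/k^2 + 2*sqrt(2)*z/k^2


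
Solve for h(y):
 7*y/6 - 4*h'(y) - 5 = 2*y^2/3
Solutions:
 h(y) = C1 - y^3/18 + 7*y^2/48 - 5*y/4


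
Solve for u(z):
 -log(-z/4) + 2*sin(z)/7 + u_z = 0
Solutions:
 u(z) = C1 + z*log(-z) - 2*z*log(2) - z + 2*cos(z)/7


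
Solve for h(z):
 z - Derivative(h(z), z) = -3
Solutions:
 h(z) = C1 + z^2/2 + 3*z


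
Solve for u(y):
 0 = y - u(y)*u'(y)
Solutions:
 u(y) = -sqrt(C1 + y^2)
 u(y) = sqrt(C1 + y^2)


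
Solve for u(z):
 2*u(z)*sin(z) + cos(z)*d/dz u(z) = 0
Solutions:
 u(z) = C1*cos(z)^2


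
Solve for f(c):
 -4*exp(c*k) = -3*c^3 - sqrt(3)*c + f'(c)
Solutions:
 f(c) = C1 + 3*c^4/4 + sqrt(3)*c^2/2 - 4*exp(c*k)/k


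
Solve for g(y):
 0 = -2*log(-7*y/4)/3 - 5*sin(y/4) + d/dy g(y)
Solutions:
 g(y) = C1 + 2*y*log(-y)/3 - 2*y*log(2) - 2*y/3 + 2*y*log(14)/3 - 20*cos(y/4)


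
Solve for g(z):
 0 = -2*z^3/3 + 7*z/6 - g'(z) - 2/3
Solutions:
 g(z) = C1 - z^4/6 + 7*z^2/12 - 2*z/3


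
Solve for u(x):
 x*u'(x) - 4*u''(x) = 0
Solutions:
 u(x) = C1 + C2*erfi(sqrt(2)*x/4)


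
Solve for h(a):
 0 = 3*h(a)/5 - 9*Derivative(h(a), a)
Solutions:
 h(a) = C1*exp(a/15)


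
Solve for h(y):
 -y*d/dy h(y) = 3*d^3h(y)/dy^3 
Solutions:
 h(y) = C1 + Integral(C2*airyai(-3^(2/3)*y/3) + C3*airybi(-3^(2/3)*y/3), y)


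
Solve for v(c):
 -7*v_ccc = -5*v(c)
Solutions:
 v(c) = C3*exp(5^(1/3)*7^(2/3)*c/7) + (C1*sin(sqrt(3)*5^(1/3)*7^(2/3)*c/14) + C2*cos(sqrt(3)*5^(1/3)*7^(2/3)*c/14))*exp(-5^(1/3)*7^(2/3)*c/14)


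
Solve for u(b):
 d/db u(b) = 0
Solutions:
 u(b) = C1


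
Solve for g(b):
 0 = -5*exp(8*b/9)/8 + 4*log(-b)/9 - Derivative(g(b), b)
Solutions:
 g(b) = C1 + 4*b*log(-b)/9 - 4*b/9 - 45*exp(8*b/9)/64


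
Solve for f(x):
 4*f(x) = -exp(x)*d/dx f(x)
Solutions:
 f(x) = C1*exp(4*exp(-x))


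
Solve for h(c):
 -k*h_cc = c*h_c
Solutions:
 h(c) = C1 + C2*sqrt(k)*erf(sqrt(2)*c*sqrt(1/k)/2)


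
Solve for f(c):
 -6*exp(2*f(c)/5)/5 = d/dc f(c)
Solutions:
 f(c) = 5*log(-sqrt(-1/(C1 - 6*c))) - 5*log(2)/2 + 5*log(5)
 f(c) = 5*log(-1/(C1 - 6*c))/2 - 5*log(2)/2 + 5*log(5)


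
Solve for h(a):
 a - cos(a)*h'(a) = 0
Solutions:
 h(a) = C1 + Integral(a/cos(a), a)


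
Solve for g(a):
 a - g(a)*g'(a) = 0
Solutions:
 g(a) = -sqrt(C1 + a^2)
 g(a) = sqrt(C1 + a^2)


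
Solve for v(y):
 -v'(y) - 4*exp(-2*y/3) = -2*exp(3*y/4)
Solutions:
 v(y) = C1 + 8*exp(3*y/4)/3 + 6*exp(-2*y/3)


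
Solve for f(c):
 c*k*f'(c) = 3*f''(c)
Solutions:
 f(c) = Piecewise((-sqrt(6)*sqrt(pi)*C1*erf(sqrt(6)*c*sqrt(-k)/6)/(2*sqrt(-k)) - C2, (k > 0) | (k < 0)), (-C1*c - C2, True))


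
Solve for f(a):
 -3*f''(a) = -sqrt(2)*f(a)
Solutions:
 f(a) = C1*exp(-2^(1/4)*sqrt(3)*a/3) + C2*exp(2^(1/4)*sqrt(3)*a/3)


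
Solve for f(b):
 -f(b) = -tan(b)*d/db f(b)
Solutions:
 f(b) = C1*sin(b)


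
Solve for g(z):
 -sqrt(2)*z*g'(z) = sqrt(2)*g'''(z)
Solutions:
 g(z) = C1 + Integral(C2*airyai(-z) + C3*airybi(-z), z)


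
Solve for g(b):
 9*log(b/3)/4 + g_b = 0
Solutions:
 g(b) = C1 - 9*b*log(b)/4 + 9*b/4 + 9*b*log(3)/4


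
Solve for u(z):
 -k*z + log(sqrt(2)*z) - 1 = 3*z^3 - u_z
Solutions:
 u(z) = C1 + k*z^2/2 + 3*z^4/4 - z*log(z) - z*log(2)/2 + 2*z


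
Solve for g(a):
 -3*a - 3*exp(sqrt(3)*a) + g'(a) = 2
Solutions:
 g(a) = C1 + 3*a^2/2 + 2*a + sqrt(3)*exp(sqrt(3)*a)


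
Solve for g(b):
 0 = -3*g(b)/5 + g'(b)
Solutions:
 g(b) = C1*exp(3*b/5)


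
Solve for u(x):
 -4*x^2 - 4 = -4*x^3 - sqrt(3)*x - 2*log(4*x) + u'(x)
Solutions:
 u(x) = C1 + x^4 - 4*x^3/3 + sqrt(3)*x^2/2 + 2*x*log(x) - 6*x + x*log(16)


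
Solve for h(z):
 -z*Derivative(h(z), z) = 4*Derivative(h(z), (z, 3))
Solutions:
 h(z) = C1 + Integral(C2*airyai(-2^(1/3)*z/2) + C3*airybi(-2^(1/3)*z/2), z)


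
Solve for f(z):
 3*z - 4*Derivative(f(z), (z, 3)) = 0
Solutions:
 f(z) = C1 + C2*z + C3*z^2 + z^4/32


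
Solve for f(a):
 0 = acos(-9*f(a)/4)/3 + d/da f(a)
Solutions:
 Integral(1/acos(-9*_y/4), (_y, f(a))) = C1 - a/3


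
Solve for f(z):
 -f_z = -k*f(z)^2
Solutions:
 f(z) = -1/(C1 + k*z)


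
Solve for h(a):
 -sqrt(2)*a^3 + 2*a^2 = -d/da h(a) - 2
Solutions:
 h(a) = C1 + sqrt(2)*a^4/4 - 2*a^3/3 - 2*a


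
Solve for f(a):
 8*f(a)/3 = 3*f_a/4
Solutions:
 f(a) = C1*exp(32*a/9)


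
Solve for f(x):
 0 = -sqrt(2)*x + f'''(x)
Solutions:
 f(x) = C1 + C2*x + C3*x^2 + sqrt(2)*x^4/24


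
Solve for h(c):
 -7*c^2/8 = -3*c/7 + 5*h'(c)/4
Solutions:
 h(c) = C1 - 7*c^3/30 + 6*c^2/35


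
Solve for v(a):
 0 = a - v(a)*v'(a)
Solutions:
 v(a) = -sqrt(C1 + a^2)
 v(a) = sqrt(C1 + a^2)


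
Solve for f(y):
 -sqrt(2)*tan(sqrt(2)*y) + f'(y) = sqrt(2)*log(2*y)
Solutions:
 f(y) = C1 + sqrt(2)*y*(log(y) - 1) + sqrt(2)*y*log(2) - log(cos(sqrt(2)*y))


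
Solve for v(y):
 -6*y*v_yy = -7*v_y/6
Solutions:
 v(y) = C1 + C2*y^(43/36)


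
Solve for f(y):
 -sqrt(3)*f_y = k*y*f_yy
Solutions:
 f(y) = C1 + y^(((re(k) - sqrt(3))*re(k) + im(k)^2)/(re(k)^2 + im(k)^2))*(C2*sin(sqrt(3)*log(y)*Abs(im(k))/(re(k)^2 + im(k)^2)) + C3*cos(sqrt(3)*log(y)*im(k)/(re(k)^2 + im(k)^2)))


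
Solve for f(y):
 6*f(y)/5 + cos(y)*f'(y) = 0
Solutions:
 f(y) = C1*(sin(y) - 1)^(3/5)/(sin(y) + 1)^(3/5)


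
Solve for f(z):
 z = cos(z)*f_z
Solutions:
 f(z) = C1 + Integral(z/cos(z), z)


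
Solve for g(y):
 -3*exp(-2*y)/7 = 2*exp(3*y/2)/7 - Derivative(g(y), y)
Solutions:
 g(y) = C1 + 4*exp(3*y/2)/21 - 3*exp(-2*y)/14


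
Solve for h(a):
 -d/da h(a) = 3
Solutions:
 h(a) = C1 - 3*a


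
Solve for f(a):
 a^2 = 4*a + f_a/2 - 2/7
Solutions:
 f(a) = C1 + 2*a^3/3 - 4*a^2 + 4*a/7


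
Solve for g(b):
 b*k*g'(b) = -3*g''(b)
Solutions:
 g(b) = Piecewise((-sqrt(6)*sqrt(pi)*C1*erf(sqrt(6)*b*sqrt(k)/6)/(2*sqrt(k)) - C2, (k > 0) | (k < 0)), (-C1*b - C2, True))


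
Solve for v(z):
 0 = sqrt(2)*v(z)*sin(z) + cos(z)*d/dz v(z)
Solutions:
 v(z) = C1*cos(z)^(sqrt(2))


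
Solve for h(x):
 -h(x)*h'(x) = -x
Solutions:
 h(x) = -sqrt(C1 + x^2)
 h(x) = sqrt(C1 + x^2)


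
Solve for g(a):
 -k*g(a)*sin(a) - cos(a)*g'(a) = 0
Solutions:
 g(a) = C1*exp(k*log(cos(a)))


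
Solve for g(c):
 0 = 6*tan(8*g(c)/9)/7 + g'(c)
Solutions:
 g(c) = -9*asin(C1*exp(-16*c/21))/8 + 9*pi/8
 g(c) = 9*asin(C1*exp(-16*c/21))/8


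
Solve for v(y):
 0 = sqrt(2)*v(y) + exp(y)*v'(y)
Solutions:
 v(y) = C1*exp(sqrt(2)*exp(-y))


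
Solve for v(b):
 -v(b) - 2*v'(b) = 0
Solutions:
 v(b) = C1*exp(-b/2)


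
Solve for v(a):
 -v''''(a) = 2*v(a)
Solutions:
 v(a) = (C1*sin(2^(3/4)*a/2) + C2*cos(2^(3/4)*a/2))*exp(-2^(3/4)*a/2) + (C3*sin(2^(3/4)*a/2) + C4*cos(2^(3/4)*a/2))*exp(2^(3/4)*a/2)


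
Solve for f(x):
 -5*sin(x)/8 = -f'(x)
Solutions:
 f(x) = C1 - 5*cos(x)/8


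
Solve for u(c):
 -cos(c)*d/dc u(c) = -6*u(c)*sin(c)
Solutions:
 u(c) = C1/cos(c)^6


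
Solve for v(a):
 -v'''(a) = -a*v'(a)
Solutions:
 v(a) = C1 + Integral(C2*airyai(a) + C3*airybi(a), a)


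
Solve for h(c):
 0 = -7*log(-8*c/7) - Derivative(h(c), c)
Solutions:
 h(c) = C1 - 7*c*log(-c) + 7*c*(-3*log(2) + 1 + log(7))


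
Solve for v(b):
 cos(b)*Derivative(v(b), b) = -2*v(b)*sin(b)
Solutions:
 v(b) = C1*cos(b)^2


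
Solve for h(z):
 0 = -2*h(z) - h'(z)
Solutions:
 h(z) = C1*exp(-2*z)


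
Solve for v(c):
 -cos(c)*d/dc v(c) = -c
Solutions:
 v(c) = C1 + Integral(c/cos(c), c)


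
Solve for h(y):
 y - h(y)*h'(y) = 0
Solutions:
 h(y) = -sqrt(C1 + y^2)
 h(y) = sqrt(C1 + y^2)


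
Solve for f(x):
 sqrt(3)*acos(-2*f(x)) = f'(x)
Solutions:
 Integral(1/acos(-2*_y), (_y, f(x))) = C1 + sqrt(3)*x


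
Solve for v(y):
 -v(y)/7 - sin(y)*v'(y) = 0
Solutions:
 v(y) = C1*(cos(y) + 1)^(1/14)/(cos(y) - 1)^(1/14)


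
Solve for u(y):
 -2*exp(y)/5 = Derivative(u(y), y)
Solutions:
 u(y) = C1 - 2*exp(y)/5


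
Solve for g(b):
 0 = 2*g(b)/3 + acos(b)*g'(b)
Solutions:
 g(b) = C1*exp(-2*Integral(1/acos(b), b)/3)


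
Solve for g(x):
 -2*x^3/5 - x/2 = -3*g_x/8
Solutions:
 g(x) = C1 + 4*x^4/15 + 2*x^2/3


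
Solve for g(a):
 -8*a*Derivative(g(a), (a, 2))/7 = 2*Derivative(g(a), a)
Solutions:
 g(a) = C1 + C2/a^(3/4)


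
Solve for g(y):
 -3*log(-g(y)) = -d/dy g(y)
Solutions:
 -li(-g(y)) = C1 + 3*y


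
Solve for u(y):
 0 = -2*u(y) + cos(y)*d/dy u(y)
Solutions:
 u(y) = C1*(sin(y) + 1)/(sin(y) - 1)


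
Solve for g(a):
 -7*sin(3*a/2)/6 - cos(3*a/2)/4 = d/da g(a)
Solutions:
 g(a) = C1 - sin(3*a/2)/6 + 7*cos(3*a/2)/9


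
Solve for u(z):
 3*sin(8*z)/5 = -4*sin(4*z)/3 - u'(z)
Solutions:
 u(z) = C1 + cos(4*z)/3 + 3*cos(8*z)/40


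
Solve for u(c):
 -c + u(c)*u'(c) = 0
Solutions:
 u(c) = -sqrt(C1 + c^2)
 u(c) = sqrt(C1 + c^2)


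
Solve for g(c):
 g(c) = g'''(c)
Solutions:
 g(c) = C3*exp(c) + (C1*sin(sqrt(3)*c/2) + C2*cos(sqrt(3)*c/2))*exp(-c/2)


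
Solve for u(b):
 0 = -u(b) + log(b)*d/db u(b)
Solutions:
 u(b) = C1*exp(li(b))


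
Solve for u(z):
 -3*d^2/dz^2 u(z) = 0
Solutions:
 u(z) = C1 + C2*z


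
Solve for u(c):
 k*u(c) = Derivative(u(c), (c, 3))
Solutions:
 u(c) = C1*exp(c*k^(1/3)) + C2*exp(c*k^(1/3)*(-1 + sqrt(3)*I)/2) + C3*exp(-c*k^(1/3)*(1 + sqrt(3)*I)/2)


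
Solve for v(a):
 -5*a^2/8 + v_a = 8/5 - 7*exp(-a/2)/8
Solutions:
 v(a) = C1 + 5*a^3/24 + 8*a/5 + 7*exp(-a/2)/4


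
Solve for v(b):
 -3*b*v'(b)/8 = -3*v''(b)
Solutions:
 v(b) = C1 + C2*erfi(b/4)


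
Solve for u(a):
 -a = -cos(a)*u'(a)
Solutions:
 u(a) = C1 + Integral(a/cos(a), a)


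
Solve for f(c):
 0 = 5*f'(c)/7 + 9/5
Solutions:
 f(c) = C1 - 63*c/25


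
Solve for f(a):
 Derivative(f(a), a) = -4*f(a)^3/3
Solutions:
 f(a) = -sqrt(6)*sqrt(-1/(C1 - 4*a))/2
 f(a) = sqrt(6)*sqrt(-1/(C1 - 4*a))/2


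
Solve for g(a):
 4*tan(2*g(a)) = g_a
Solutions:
 g(a) = -asin(C1*exp(8*a))/2 + pi/2
 g(a) = asin(C1*exp(8*a))/2


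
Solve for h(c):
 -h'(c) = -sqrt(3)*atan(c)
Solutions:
 h(c) = C1 + sqrt(3)*(c*atan(c) - log(c^2 + 1)/2)


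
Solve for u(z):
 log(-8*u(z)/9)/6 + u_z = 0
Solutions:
 6*Integral(1/(log(-_y) - 2*log(3) + 3*log(2)), (_y, u(z))) = C1 - z


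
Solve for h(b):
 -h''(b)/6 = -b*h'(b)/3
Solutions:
 h(b) = C1 + C2*erfi(b)


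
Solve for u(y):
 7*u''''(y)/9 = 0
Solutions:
 u(y) = C1 + C2*y + C3*y^2 + C4*y^3


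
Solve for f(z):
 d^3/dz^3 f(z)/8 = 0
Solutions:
 f(z) = C1 + C2*z + C3*z^2


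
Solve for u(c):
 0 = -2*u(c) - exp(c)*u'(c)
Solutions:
 u(c) = C1*exp(2*exp(-c))


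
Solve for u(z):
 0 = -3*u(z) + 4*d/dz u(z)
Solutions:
 u(z) = C1*exp(3*z/4)


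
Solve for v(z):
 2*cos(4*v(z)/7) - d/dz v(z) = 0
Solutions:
 -2*z - 7*log(sin(4*v(z)/7) - 1)/8 + 7*log(sin(4*v(z)/7) + 1)/8 = C1


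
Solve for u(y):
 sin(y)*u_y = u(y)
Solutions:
 u(y) = C1*sqrt(cos(y) - 1)/sqrt(cos(y) + 1)


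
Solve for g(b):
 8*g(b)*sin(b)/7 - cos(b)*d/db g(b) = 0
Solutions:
 g(b) = C1/cos(b)^(8/7)


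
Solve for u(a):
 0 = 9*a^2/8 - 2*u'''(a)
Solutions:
 u(a) = C1 + C2*a + C3*a^2 + 3*a^5/320


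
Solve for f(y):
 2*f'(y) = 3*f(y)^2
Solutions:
 f(y) = -2/(C1 + 3*y)


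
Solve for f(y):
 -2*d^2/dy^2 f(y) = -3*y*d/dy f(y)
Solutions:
 f(y) = C1 + C2*erfi(sqrt(3)*y/2)


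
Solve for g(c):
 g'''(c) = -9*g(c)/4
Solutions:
 g(c) = C3*exp(-2^(1/3)*3^(2/3)*c/2) + (C1*sin(3*2^(1/3)*3^(1/6)*c/4) + C2*cos(3*2^(1/3)*3^(1/6)*c/4))*exp(2^(1/3)*3^(2/3)*c/4)


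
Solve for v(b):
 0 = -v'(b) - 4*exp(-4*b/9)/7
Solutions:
 v(b) = C1 + 9*exp(-4*b/9)/7


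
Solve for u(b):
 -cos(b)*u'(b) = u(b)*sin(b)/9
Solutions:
 u(b) = C1*cos(b)^(1/9)


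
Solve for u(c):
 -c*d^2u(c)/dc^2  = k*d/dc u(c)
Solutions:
 u(c) = C1 + c^(1 - re(k))*(C2*sin(log(c)*Abs(im(k))) + C3*cos(log(c)*im(k)))


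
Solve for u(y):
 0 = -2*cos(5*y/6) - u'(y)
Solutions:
 u(y) = C1 - 12*sin(5*y/6)/5


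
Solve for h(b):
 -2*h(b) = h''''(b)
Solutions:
 h(b) = (C1*sin(2^(3/4)*b/2) + C2*cos(2^(3/4)*b/2))*exp(-2^(3/4)*b/2) + (C3*sin(2^(3/4)*b/2) + C4*cos(2^(3/4)*b/2))*exp(2^(3/4)*b/2)


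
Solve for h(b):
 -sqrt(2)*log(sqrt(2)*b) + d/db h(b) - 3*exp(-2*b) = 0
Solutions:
 h(b) = C1 + sqrt(2)*b*log(b) + sqrt(2)*b*(-1 + log(2)/2) - 3*exp(-2*b)/2


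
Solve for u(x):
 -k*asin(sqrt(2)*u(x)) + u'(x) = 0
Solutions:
 Integral(1/asin(sqrt(2)*_y), (_y, u(x))) = C1 + k*x


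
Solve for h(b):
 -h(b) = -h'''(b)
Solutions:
 h(b) = C3*exp(b) + (C1*sin(sqrt(3)*b/2) + C2*cos(sqrt(3)*b/2))*exp(-b/2)


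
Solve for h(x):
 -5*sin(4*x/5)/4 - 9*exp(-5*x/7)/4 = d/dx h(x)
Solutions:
 h(x) = C1 + 25*cos(4*x/5)/16 + 63*exp(-5*x/7)/20


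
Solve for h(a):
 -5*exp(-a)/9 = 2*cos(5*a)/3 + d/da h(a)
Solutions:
 h(a) = C1 - 2*sin(5*a)/15 + 5*exp(-a)/9


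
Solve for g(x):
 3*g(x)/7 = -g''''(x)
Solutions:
 g(x) = (C1*sin(sqrt(2)*3^(1/4)*7^(3/4)*x/14) + C2*cos(sqrt(2)*3^(1/4)*7^(3/4)*x/14))*exp(-sqrt(2)*3^(1/4)*7^(3/4)*x/14) + (C3*sin(sqrt(2)*3^(1/4)*7^(3/4)*x/14) + C4*cos(sqrt(2)*3^(1/4)*7^(3/4)*x/14))*exp(sqrt(2)*3^(1/4)*7^(3/4)*x/14)


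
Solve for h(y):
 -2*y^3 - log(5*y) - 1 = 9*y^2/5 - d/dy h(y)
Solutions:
 h(y) = C1 + y^4/2 + 3*y^3/5 + y*log(y) + y*log(5)


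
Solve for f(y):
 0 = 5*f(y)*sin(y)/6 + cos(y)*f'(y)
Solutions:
 f(y) = C1*cos(y)^(5/6)


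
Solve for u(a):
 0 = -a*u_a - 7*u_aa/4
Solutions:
 u(a) = C1 + C2*erf(sqrt(14)*a/7)


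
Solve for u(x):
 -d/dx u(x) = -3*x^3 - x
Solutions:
 u(x) = C1 + 3*x^4/4 + x^2/2


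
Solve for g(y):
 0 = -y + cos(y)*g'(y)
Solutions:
 g(y) = C1 + Integral(y/cos(y), y)


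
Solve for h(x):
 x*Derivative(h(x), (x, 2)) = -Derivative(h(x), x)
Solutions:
 h(x) = C1 + C2*log(x)


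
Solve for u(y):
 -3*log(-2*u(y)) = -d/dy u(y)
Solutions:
 -Integral(1/(log(-_y) + log(2)), (_y, u(y)))/3 = C1 - y
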